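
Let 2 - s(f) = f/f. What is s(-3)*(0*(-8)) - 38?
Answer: -38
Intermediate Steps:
s(f) = 1 (s(f) = 2 - f/f = 2 - 1*1 = 2 - 1 = 1)
s(-3)*(0*(-8)) - 38 = 1*(0*(-8)) - 38 = 1*0 - 38 = 0 - 38 = -38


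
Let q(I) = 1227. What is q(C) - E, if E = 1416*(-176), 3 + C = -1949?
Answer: 250443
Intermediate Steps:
C = -1952 (C = -3 - 1949 = -1952)
E = -249216
q(C) - E = 1227 - 1*(-249216) = 1227 + 249216 = 250443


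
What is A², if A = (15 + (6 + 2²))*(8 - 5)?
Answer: 5625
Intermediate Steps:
A = 75 (A = (15 + (6 + 4))*3 = (15 + 10)*3 = 25*3 = 75)
A² = 75² = 5625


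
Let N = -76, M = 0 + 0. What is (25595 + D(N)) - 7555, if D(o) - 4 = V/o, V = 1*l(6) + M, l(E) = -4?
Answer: 342837/19 ≈ 18044.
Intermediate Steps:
M = 0
V = -4 (V = 1*(-4) + 0 = -4 + 0 = -4)
D(o) = 4 - 4/o
(25595 + D(N)) - 7555 = (25595 + (4 - 4/(-76))) - 7555 = (25595 + (4 - 4*(-1/76))) - 7555 = (25595 + (4 + 1/19)) - 7555 = (25595 + 77/19) - 7555 = 486382/19 - 7555 = 342837/19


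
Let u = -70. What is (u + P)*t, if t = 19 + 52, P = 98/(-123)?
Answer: -618268/123 ≈ -5026.6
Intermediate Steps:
P = -98/123 (P = 98*(-1/123) = -98/123 ≈ -0.79675)
t = 71
(u + P)*t = (-70 - 98/123)*71 = -8708/123*71 = -618268/123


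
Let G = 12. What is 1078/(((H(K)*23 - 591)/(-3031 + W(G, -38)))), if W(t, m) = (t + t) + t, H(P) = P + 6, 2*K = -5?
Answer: 6457220/1021 ≈ 6324.4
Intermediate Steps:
K = -5/2 (K = (½)*(-5) = -5/2 ≈ -2.5000)
H(P) = 6 + P
W(t, m) = 3*t (W(t, m) = 2*t + t = 3*t)
1078/(((H(K)*23 - 591)/(-3031 + W(G, -38)))) = 1078/((((6 - 5/2)*23 - 591)/(-3031 + 3*12))) = 1078/((((7/2)*23 - 591)/(-3031 + 36))) = 1078/(((161/2 - 591)/(-2995))) = 1078/((-1021/2*(-1/2995))) = 1078/(1021/5990) = 1078*(5990/1021) = 6457220/1021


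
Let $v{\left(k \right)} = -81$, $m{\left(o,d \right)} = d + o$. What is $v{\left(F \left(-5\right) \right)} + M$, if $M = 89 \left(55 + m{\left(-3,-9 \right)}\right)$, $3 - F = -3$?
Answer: $3746$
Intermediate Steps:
$F = 6$ ($F = 3 - -3 = 3 + 3 = 6$)
$M = 3827$ ($M = 89 \left(55 - 12\right) = 89 \cdot 43 = 3827$)
$v{\left(F \left(-5\right) \right)} + M = -81 + 3827 = 3746$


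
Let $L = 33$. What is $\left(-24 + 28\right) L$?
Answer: $132$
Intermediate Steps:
$\left(-24 + 28\right) L = \left(-24 + 28\right) 33 = 4 \cdot 33 = 132$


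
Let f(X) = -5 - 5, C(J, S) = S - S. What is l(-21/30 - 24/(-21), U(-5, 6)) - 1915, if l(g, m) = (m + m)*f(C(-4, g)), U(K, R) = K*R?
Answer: -1315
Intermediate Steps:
C(J, S) = 0
f(X) = -10
l(g, m) = -20*m (l(g, m) = (m + m)*(-10) = (2*m)*(-10) = -20*m)
l(-21/30 - 24/(-21), U(-5, 6)) - 1915 = -(-100)*6 - 1915 = -20*(-30) - 1915 = 600 - 1915 = -1315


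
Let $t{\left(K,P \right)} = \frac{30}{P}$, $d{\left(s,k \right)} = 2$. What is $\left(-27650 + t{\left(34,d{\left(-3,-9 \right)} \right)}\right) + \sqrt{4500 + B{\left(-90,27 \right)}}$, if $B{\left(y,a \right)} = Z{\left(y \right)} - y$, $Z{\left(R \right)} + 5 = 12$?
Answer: $-27635 + \sqrt{4597} \approx -27567.0$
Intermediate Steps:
$Z{\left(R \right)} = 7$ ($Z{\left(R \right)} = -5 + 12 = 7$)
$B{\left(y,a \right)} = 7 - y$
$\left(-27650 + t{\left(34,d{\left(-3,-9 \right)} \right)}\right) + \sqrt{4500 + B{\left(-90,27 \right)}} = \left(-27650 + \frac{30}{2}\right) + \sqrt{4500 + \left(7 - -90\right)} = \left(-27650 + 30 \cdot \frac{1}{2}\right) + \sqrt{4500 + \left(7 + 90\right)} = \left(-27650 + 15\right) + \sqrt{4500 + 97} = -27635 + \sqrt{4597}$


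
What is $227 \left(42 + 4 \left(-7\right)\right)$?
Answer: $3178$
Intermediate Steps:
$227 \left(42 + 4 \left(-7\right)\right) = 227 \left(42 - 28\right) = 227 \cdot 14 = 3178$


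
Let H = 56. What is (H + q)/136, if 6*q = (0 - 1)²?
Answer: 337/816 ≈ 0.41299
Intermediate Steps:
q = ⅙ (q = (0 - 1)²/6 = (⅙)*(-1)² = (⅙)*1 = ⅙ ≈ 0.16667)
(H + q)/136 = (56 + ⅙)/136 = (337/6)*(1/136) = 337/816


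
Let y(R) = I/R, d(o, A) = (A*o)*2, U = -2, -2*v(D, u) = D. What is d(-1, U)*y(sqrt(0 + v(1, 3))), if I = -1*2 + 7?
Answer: -20*I*sqrt(2) ≈ -28.284*I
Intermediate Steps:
v(D, u) = -D/2
d(o, A) = 2*A*o
I = 5 (I = -2 + 7 = 5)
y(R) = 5/R
d(-1, U)*y(sqrt(0 + v(1, 3))) = (2*(-2)*(-1))*(5/(sqrt(0 - 1/2*1))) = 4*(5/(sqrt(0 - 1/2))) = 4*(5/(sqrt(-1/2))) = 4*(5/((I*sqrt(2)/2))) = 4*(5*(-I*sqrt(2))) = 4*(-5*I*sqrt(2)) = -20*I*sqrt(2)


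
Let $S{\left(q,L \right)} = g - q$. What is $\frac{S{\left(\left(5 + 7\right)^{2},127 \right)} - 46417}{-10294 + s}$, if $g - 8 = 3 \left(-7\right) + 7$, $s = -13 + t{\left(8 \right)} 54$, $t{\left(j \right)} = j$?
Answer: $\frac{46567}{9875} \approx 4.7156$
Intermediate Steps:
$s = 419$ ($s = -13 + 8 \cdot 54 = -13 + 432 = 419$)
$g = -6$ ($g = 8 + \left(3 \left(-7\right) + 7\right) = 8 + \left(-21 + 7\right) = 8 - 14 = -6$)
$S{\left(q,L \right)} = -6 - q$
$\frac{S{\left(\left(5 + 7\right)^{2},127 \right)} - 46417}{-10294 + s} = \frac{\left(-6 - \left(5 + 7\right)^{2}\right) - 46417}{-10294 + 419} = \frac{\left(-6 - 12^{2}\right) - 46417}{-9875} = \left(\left(-6 - 144\right) - 46417\right) \left(- \frac{1}{9875}\right) = \left(-150 - 46417\right) \left(- \frac{1}{9875}\right) = \left(-46567\right) \left(- \frac{1}{9875}\right) = \frac{46567}{9875}$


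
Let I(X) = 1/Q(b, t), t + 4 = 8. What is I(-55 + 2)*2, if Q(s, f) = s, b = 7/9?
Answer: 18/7 ≈ 2.5714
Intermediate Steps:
t = 4 (t = -4 + 8 = 4)
b = 7/9 (b = 7*(1/9) = 7/9 ≈ 0.77778)
I(X) = 9/7 (I(X) = 1/(7/9) = 9/7)
I(-55 + 2)*2 = (9/7)*2 = 18/7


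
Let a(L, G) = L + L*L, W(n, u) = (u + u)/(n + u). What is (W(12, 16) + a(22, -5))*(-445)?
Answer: -1579750/7 ≈ -2.2568e+5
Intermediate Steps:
W(n, u) = 2*u/(n + u) (W(n, u) = (2*u)/(n + u) = 2*u/(n + u))
a(L, G) = L + L**2
(W(12, 16) + a(22, -5))*(-445) = (2*16/(12 + 16) + 22*(1 + 22))*(-445) = (2*16/28 + 22*23)*(-445) = (2*16*(1/28) + 506)*(-445) = (8/7 + 506)*(-445) = (3550/7)*(-445) = -1579750/7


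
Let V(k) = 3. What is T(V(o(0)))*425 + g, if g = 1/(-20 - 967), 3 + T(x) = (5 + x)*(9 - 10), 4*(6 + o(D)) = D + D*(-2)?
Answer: -4614226/987 ≈ -4675.0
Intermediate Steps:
o(D) = -6 - D/4 (o(D) = -6 + (D + D*(-2))/4 = -6 + (D - 2*D)/4 = -6 + (-D)/4 = -6 - D/4)
T(x) = -8 - x (T(x) = -3 + (5 + x)*(9 - 10) = -3 + (5 + x)*(-1) = -3 + (-5 - x) = -8 - x)
g = -1/987 (g = 1/(-987) = -1/987 ≈ -0.0010132)
T(V(o(0)))*425 + g = (-8 - 1*3)*425 - 1/987 = (-8 - 3)*425 - 1/987 = -11*425 - 1/987 = -4675 - 1/987 = -4614226/987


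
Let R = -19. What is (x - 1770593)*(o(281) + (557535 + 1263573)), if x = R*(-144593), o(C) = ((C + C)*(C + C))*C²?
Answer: 24359401246167408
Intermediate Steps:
o(C) = 4*C⁴ (o(C) = ((2*C)*(2*C))*C² = (4*C²)*C² = 4*C⁴)
x = 2747267 (x = -19*(-144593) = 2747267)
(x - 1770593)*(o(281) + (557535 + 1263573)) = (2747267 - 1770593)*(4*281⁴ + (557535 + 1263573)) = 976674*(4*6234839521 + 1821108) = 976674*(24939358084 + 1821108) = 976674*24941179192 = 24359401246167408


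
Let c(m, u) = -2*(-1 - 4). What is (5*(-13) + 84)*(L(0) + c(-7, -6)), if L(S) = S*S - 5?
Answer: 95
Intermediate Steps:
L(S) = -5 + S**2 (L(S) = S**2 - 5 = -5 + S**2)
c(m, u) = 10 (c(m, u) = -2*(-5) = 10)
(5*(-13) + 84)*(L(0) + c(-7, -6)) = (5*(-13) + 84)*((-5 + 0**2) + 10) = (-65 + 84)*((-5 + 0) + 10) = 19*(-5 + 10) = 19*5 = 95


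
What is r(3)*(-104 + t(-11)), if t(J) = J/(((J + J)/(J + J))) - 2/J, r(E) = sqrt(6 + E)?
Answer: -3789/11 ≈ -344.45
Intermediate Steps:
t(J) = J - 2/J (t(J) = J/(((2*J)/((2*J)))) - 2/J = J/(((2*J)*(1/(2*J)))) - 2/J = J/1 - 2/J = J*1 - 2/J = J - 2/J)
r(3)*(-104 + t(-11)) = sqrt(6 + 3)*(-104 + (-11 - 2/(-11))) = sqrt(9)*(-104 + (-11 - 2*(-1/11))) = 3*(-104 + (-11 + 2/11)) = 3*(-104 - 119/11) = 3*(-1263/11) = -3789/11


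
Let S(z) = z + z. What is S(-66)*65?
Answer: -8580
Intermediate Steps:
S(z) = 2*z
S(-66)*65 = (2*(-66))*65 = -132*65 = -8580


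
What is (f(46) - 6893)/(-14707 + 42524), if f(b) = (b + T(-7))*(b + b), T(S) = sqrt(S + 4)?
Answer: -2661/27817 + 92*I*sqrt(3)/27817 ≈ -0.095661 + 0.0057285*I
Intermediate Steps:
T(S) = sqrt(4 + S)
f(b) = 2*b*(b + I*sqrt(3)) (f(b) = (b + sqrt(4 - 7))*(b + b) = (b + sqrt(-3))*(2*b) = (b + I*sqrt(3))*(2*b) = 2*b*(b + I*sqrt(3)))
(f(46) - 6893)/(-14707 + 42524) = (2*46*(46 + I*sqrt(3)) - 6893)/(-14707 + 42524) = ((4232 + 92*I*sqrt(3)) - 6893)/27817 = (-2661 + 92*I*sqrt(3))*(1/27817) = -2661/27817 + 92*I*sqrt(3)/27817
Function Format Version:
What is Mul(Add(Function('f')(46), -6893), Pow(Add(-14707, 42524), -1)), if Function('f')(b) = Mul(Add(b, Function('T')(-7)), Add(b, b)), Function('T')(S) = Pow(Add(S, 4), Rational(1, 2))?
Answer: Add(Rational(-2661, 27817), Mul(Rational(92, 27817), I, Pow(3, Rational(1, 2)))) ≈ Add(-0.095661, Mul(0.0057285, I))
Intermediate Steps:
Function('T')(S) = Pow(Add(4, S), Rational(1, 2))
Function('f')(b) = Mul(2, b, Add(b, Mul(I, Pow(3, Rational(1, 2))))) (Function('f')(b) = Mul(Add(b, Pow(Add(4, -7), Rational(1, 2))), Add(b, b)) = Mul(Add(b, Pow(-3, Rational(1, 2))), Mul(2, b)) = Mul(Add(b, Mul(I, Pow(3, Rational(1, 2)))), Mul(2, b)) = Mul(2, b, Add(b, Mul(I, Pow(3, Rational(1, 2))))))
Mul(Add(Function('f')(46), -6893), Pow(Add(-14707, 42524), -1)) = Mul(Add(Mul(2, 46, Add(46, Mul(I, Pow(3, Rational(1, 2))))), -6893), Pow(Add(-14707, 42524), -1)) = Mul(Add(Add(4232, Mul(92, I, Pow(3, Rational(1, 2)))), -6893), Pow(27817, -1)) = Mul(Add(-2661, Mul(92, I, Pow(3, Rational(1, 2)))), Rational(1, 27817)) = Add(Rational(-2661, 27817), Mul(Rational(92, 27817), I, Pow(3, Rational(1, 2))))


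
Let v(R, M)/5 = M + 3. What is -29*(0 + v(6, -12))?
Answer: 1305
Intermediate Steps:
v(R, M) = 15 + 5*M (v(R, M) = 5*(M + 3) = 5*(3 + M) = 15 + 5*M)
-29*(0 + v(6, -12)) = -29*(0 + (15 + 5*(-12))) = -29*(0 + (15 - 60)) = -29*(0 - 45) = -29*(-45) = 1305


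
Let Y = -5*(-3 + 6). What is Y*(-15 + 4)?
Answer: 165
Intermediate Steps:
Y = -15 (Y = -5*3 = -15)
Y*(-15 + 4) = -15*(-15 + 4) = -15*(-11) = 165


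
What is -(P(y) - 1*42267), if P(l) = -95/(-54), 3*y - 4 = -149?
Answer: 2282323/54 ≈ 42265.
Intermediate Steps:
y = -145/3 (y = 4/3 + (⅓)*(-149) = 4/3 - 149/3 = -145/3 ≈ -48.333)
P(l) = 95/54 (P(l) = -95*(-1/54) = 95/54)
-(P(y) - 1*42267) = -(95/54 - 1*42267) = -(95/54 - 42267) = -1*(-2282323/54) = 2282323/54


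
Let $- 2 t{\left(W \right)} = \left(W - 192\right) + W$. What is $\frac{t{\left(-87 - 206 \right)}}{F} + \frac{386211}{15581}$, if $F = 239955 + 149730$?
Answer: $\frac{150506694544}{6071681985} \approx 24.788$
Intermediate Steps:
$t{\left(W \right)} = 96 - W$ ($t{\left(W \right)} = - \frac{\left(W - 192\right) + W}{2} = - \frac{\left(-192 + W\right) + W}{2} = - \frac{-192 + 2 W}{2} = 96 - W$)
$F = 389685$
$\frac{t{\left(-87 - 206 \right)}}{F} + \frac{386211}{15581} = \frac{96 - \left(-87 - 206\right)}{389685} + \frac{386211}{15581} = \left(96 - -293\right) \frac{1}{389685} + 386211 \cdot \frac{1}{15581} = \left(96 + 293\right) \frac{1}{389685} + \frac{386211}{15581} = 389 \cdot \frac{1}{389685} + \frac{386211}{15581} = \frac{389}{389685} + \frac{386211}{15581} = \frac{150506694544}{6071681985}$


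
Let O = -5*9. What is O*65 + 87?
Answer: -2838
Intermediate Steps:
O = -45
O*65 + 87 = -45*65 + 87 = -2925 + 87 = -2838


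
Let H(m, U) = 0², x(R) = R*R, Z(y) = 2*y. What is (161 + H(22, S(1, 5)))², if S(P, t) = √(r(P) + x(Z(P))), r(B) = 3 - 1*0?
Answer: 25921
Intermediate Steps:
r(B) = 3 (r(B) = 3 + 0 = 3)
x(R) = R²
S(P, t) = √(3 + 4*P²) (S(P, t) = √(3 + (2*P)²) = √(3 + 4*P²))
H(m, U) = 0
(161 + H(22, S(1, 5)))² = (161 + 0)² = 161² = 25921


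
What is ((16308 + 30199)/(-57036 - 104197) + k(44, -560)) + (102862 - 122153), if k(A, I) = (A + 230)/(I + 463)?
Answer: -301752231912/15639601 ≈ -19294.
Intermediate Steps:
k(A, I) = (230 + A)/(463 + I)
((16308 + 30199)/(-57036 - 104197) + k(44, -560)) + (102862 - 122153) = ((16308 + 30199)/(-57036 - 104197) + (230 + 44)/(463 - 560)) + (102862 - 122153) = (46507/(-161233) + 274/(-97)) - 19291 = (46507*(-1/161233) - 1/97*274) - 19291 = (-46507/161233 - 274/97) - 19291 = -48689021/15639601 - 19291 = -301752231912/15639601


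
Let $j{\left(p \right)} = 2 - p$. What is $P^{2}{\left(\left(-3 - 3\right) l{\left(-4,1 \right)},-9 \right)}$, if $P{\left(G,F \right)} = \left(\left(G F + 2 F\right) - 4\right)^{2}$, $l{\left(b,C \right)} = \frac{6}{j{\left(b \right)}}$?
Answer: $1048576$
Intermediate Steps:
$l{\left(b,C \right)} = \frac{6}{2 - b}$
$P{\left(G,F \right)} = \left(-4 + 2 F + F G\right)^{2}$ ($P{\left(G,F \right)} = \left(\left(F G + 2 F\right) - 4\right)^{2} = \left(\left(2 F + F G\right) - 4\right)^{2} = \left(-4 + 2 F + F G\right)^{2}$)
$P^{2}{\left(\left(-3 - 3\right) l{\left(-4,1 \right)},-9 \right)} = \left(\left(-4 + 2 \left(-9\right) - 9 \left(-3 - 3\right) \left(- \frac{6}{-2 - 4}\right)\right)^{2}\right)^{2} = \left(\left(-4 - 18 - 9 \left(- 6 \left(- \frac{6}{-6}\right)\right)\right)^{2}\right)^{2} = \left(\left(-4 - 18 - 9 \left(- 6 \left(\left(-6\right) \left(- \frac{1}{6}\right)\right)\right)\right)^{2}\right)^{2} = \left(\left(-4 - 18 - 9 \left(\left(-6\right) 1\right)\right)^{2}\right)^{2} = \left(\left(-4 - 18 - -54\right)^{2}\right)^{2} = \left(\left(-4 - 18 + 54\right)^{2}\right)^{2} = \left(32^{2}\right)^{2} = 1024^{2} = 1048576$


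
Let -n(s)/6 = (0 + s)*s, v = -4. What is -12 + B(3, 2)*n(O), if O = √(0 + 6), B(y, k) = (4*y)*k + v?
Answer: -732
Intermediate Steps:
B(y, k) = -4 + 4*k*y (B(y, k) = (4*y)*k - 4 = 4*k*y - 4 = -4 + 4*k*y)
O = √6 ≈ 2.4495
n(s) = -6*s² (n(s) = -6*(0 + s)*s = -6*s*s = -6*s²)
-12 + B(3, 2)*n(O) = -12 + (-4 + 4*2*3)*(-6*(√6)²) = -12 + (-4 + 24)*(-6*6) = -12 + 20*(-36) = -12 - 720 = -732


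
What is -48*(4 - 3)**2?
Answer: -48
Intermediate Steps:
-48*(4 - 3)**2 = -48*1**2 = -48*1 = -48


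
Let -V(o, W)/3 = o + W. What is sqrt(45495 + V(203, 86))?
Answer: 2*sqrt(11157) ≈ 211.25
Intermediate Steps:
V(o, W) = -3*W - 3*o (V(o, W) = -3*(o + W) = -3*(W + o) = -3*W - 3*o)
sqrt(45495 + V(203, 86)) = sqrt(45495 + (-3*86 - 3*203)) = sqrt(45495 + (-258 - 609)) = sqrt(45495 - 867) = sqrt(44628) = 2*sqrt(11157)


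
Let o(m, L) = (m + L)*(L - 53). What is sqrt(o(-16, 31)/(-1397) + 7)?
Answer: sqrt(116713)/127 ≈ 2.6900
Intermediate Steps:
o(m, L) = (-53 + L)*(L + m) (o(m, L) = (L + m)*(-53 + L) = (-53 + L)*(L + m))
sqrt(o(-16, 31)/(-1397) + 7) = sqrt((31**2 - 53*31 - 53*(-16) + 31*(-16))/(-1397) + 7) = sqrt((961 - 1643 + 848 - 496)*(-1/1397) + 7) = sqrt(-330*(-1/1397) + 7) = sqrt(30/127 + 7) = sqrt(919/127) = sqrt(116713)/127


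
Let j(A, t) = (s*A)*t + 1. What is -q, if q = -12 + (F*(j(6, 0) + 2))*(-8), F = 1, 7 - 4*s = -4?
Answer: 36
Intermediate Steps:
s = 11/4 (s = 7/4 - ¼*(-4) = 7/4 + 1 = 11/4 ≈ 2.7500)
j(A, t) = 1 + 11*A*t/4 (j(A, t) = (11*A/4)*t + 1 = 11*A*t/4 + 1 = 1 + 11*A*t/4)
q = -36 (q = -12 + (1*((1 + (11/4)*6*0) + 2))*(-8) = -12 + (1*((1 + 0) + 2))*(-8) = -12 + (1*(1 + 2))*(-8) = -12 + (1*3)*(-8) = -12 + 3*(-8) = -12 - 24 = -36)
-q = -1*(-36) = 36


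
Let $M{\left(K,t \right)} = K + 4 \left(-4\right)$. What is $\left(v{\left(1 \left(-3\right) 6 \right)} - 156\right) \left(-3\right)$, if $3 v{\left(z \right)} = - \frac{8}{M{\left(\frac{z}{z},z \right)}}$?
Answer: $\frac{7012}{15} \approx 467.47$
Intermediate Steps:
$M{\left(K,t \right)} = -16 + K$ ($M{\left(K,t \right)} = K - 16 = -16 + K$)
$v{\left(z \right)} = \frac{8}{45}$ ($v{\left(z \right)} = \frac{\left(-8\right) \frac{1}{-16 + \frac{z}{z}}}{3} = \frac{\left(-8\right) \frac{1}{-16 + 1}}{3} = \frac{\left(-8\right) \frac{1}{-15}}{3} = \frac{\left(-8\right) \left(- \frac{1}{15}\right)}{3} = \frac{1}{3} \cdot \frac{8}{15} = \frac{8}{45}$)
$\left(v{\left(1 \left(-3\right) 6 \right)} - 156\right) \left(-3\right) = \left(\frac{8}{45} - 156\right) \left(-3\right) = \left(- \frac{7012}{45}\right) \left(-3\right) = \frac{7012}{15}$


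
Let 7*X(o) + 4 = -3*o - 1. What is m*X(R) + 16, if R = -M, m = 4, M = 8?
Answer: 188/7 ≈ 26.857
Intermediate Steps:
R = -8 (R = -1*8 = -8)
X(o) = -5/7 - 3*o/7 (X(o) = -4/7 + (-3*o - 1)/7 = -4/7 + (-1 - 3*o)/7 = -4/7 + (-1/7 - 3*o/7) = -5/7 - 3*o/7)
m*X(R) + 16 = 4*(-5/7 - 3/7*(-8)) + 16 = 4*(-5/7 + 24/7) + 16 = 4*(19/7) + 16 = 76/7 + 16 = 188/7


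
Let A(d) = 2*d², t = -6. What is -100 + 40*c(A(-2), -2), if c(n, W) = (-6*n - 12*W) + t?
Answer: -1300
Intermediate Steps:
c(n, W) = -6 - 12*W - 6*n (c(n, W) = (-6*n - 12*W) - 6 = (-12*W - 6*n) - 6 = -6 - 12*W - 6*n)
-100 + 40*c(A(-2), -2) = -100 + 40*(-6 - 12*(-2) - 12*(-2)²) = -100 + 40*(-6 + 24 - 12*4) = -100 + 40*(-6 + 24 - 6*8) = -100 + 40*(-6 + 24 - 48) = -100 + 40*(-30) = -100 - 1200 = -1300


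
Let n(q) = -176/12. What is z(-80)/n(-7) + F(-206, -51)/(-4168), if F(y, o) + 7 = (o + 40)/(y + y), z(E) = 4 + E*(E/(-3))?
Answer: 2742425555/18889376 ≈ 145.18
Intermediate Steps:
n(q) = -44/3 (n(q) = -176*1/12 = -44/3)
z(E) = 4 - E**2/3 (z(E) = 4 + E*(E*(-1/3)) = 4 + E*(-E/3) = 4 - E**2/3)
F(y, o) = -7 + (40 + o)/(2*y) (F(y, o) = -7 + (o + 40)/(y + y) = -7 + (40 + o)/((2*y)) = -7 + (40 + o)*(1/(2*y)) = -7 + (40 + o)/(2*y))
z(-80)/n(-7) + F(-206, -51)/(-4168) = (4 - 1/3*(-80)**2)/(-44/3) + ((1/2)*(40 - 51 - 14*(-206))/(-206))/(-4168) = (4 - 1/3*6400)*(-3/44) + ((1/2)*(-1/206)*(40 - 51 + 2884))*(-1/4168) = (4 - 6400/3)*(-3/44) + ((1/2)*(-1/206)*2873)*(-1/4168) = -6388/3*(-3/44) - 2873/412*(-1/4168) = 1597/11 + 2873/1717216 = 2742425555/18889376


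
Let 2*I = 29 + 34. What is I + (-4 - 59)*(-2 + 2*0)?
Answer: 315/2 ≈ 157.50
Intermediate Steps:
I = 63/2 (I = (29 + 34)/2 = (1/2)*63 = 63/2 ≈ 31.500)
I + (-4 - 59)*(-2 + 2*0) = 63/2 + (-4 - 59)*(-2 + 2*0) = 63/2 - 63*(-2 + 0) = 63/2 - 63*(-2) = 63/2 + 126 = 315/2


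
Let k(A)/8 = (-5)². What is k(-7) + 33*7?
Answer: 431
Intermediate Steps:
k(A) = 200 (k(A) = 8*(-5)² = 8*25 = 200)
k(-7) + 33*7 = 200 + 33*7 = 200 + 231 = 431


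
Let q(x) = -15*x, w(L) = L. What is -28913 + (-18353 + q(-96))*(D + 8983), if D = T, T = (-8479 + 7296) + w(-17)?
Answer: -131662792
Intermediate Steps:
T = -1200 (T = (-8479 + 7296) - 17 = -1183 - 17 = -1200)
D = -1200
-28913 + (-18353 + q(-96))*(D + 8983) = -28913 + (-18353 - 15*(-96))*(-1200 + 8983) = -28913 + (-18353 + 1440)*7783 = -28913 - 16913*7783 = -28913 - 131633879 = -131662792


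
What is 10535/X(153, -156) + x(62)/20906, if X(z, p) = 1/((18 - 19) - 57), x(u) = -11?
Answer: -12774193191/20906 ≈ -6.1103e+5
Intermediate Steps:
X(z, p) = -1/58 (X(z, p) = 1/(-1 - 57) = 1/(-58) = -1/58)
10535/X(153, -156) + x(62)/20906 = 10535/(-1/58) - 11/20906 = 10535*(-58) - 11*1/20906 = -611030 - 11/20906 = -12774193191/20906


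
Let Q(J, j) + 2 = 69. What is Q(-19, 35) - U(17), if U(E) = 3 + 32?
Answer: 32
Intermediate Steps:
Q(J, j) = 67 (Q(J, j) = -2 + 69 = 67)
U(E) = 35
Q(-19, 35) - U(17) = 67 - 1*35 = 67 - 35 = 32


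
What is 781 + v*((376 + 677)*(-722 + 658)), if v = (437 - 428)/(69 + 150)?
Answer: -145163/73 ≈ -1988.5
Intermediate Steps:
v = 3/73 (v = 9/219 = 9*(1/219) = 3/73 ≈ 0.041096)
781 + v*((376 + 677)*(-722 + 658)) = 781 + 3*((376 + 677)*(-722 + 658))/73 = 781 + 3*(1053*(-64))/73 = 781 + (3/73)*(-67392) = 781 - 202176/73 = -145163/73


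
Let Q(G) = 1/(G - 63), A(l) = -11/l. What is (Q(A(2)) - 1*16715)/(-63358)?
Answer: 2289957/8680046 ≈ 0.26382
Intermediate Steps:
Q(G) = 1/(-63 + G)
(Q(A(2)) - 1*16715)/(-63358) = (1/(-63 - 11/2) - 1*16715)/(-63358) = (1/(-63 - 11*1/2) - 16715)*(-1/63358) = (1/(-63 - 11/2) - 16715)*(-1/63358) = (1/(-137/2) - 16715)*(-1/63358) = (-2/137 - 16715)*(-1/63358) = -2289957/137*(-1/63358) = 2289957/8680046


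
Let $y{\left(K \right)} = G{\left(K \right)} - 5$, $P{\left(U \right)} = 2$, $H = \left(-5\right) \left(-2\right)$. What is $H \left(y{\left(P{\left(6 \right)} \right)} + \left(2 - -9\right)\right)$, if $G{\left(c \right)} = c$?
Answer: $80$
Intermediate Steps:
$H = 10$
$y{\left(K \right)} = -5 + K$ ($y{\left(K \right)} = K - 5 = -5 + K$)
$H \left(y{\left(P{\left(6 \right)} \right)} + \left(2 - -9\right)\right) = 10 \left(\left(-5 + 2\right) + \left(2 - -9\right)\right) = 10 \left(-3 + \left(2 + 9\right)\right) = 10 \left(-3 + 11\right) = 10 \cdot 8 = 80$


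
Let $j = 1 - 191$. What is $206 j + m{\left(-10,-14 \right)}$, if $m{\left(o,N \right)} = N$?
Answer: $-39154$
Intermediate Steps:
$j = -190$
$206 j + m{\left(-10,-14 \right)} = 206 \left(-190\right) - 14 = -39140 - 14 = -39154$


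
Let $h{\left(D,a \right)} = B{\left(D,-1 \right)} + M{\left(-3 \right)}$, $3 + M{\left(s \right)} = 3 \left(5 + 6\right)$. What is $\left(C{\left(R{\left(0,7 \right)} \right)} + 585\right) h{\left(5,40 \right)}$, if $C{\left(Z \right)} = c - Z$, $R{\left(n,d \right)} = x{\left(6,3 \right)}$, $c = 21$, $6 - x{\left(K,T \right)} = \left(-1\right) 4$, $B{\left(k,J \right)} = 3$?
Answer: $19668$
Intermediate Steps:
$x{\left(K,T \right)} = 10$ ($x{\left(K,T \right)} = 6 - \left(-1\right) 4 = 6 - -4 = 6 + 4 = 10$)
$R{\left(n,d \right)} = 10$
$C{\left(Z \right)} = 21 - Z$
$M{\left(s \right)} = 30$ ($M{\left(s \right)} = -3 + 3 \left(5 + 6\right) = -3 + 3 \cdot 11 = -3 + 33 = 30$)
$h{\left(D,a \right)} = 33$ ($h{\left(D,a \right)} = 3 + 30 = 33$)
$\left(C{\left(R{\left(0,7 \right)} \right)} + 585\right) h{\left(5,40 \right)} = \left(\left(21 - 10\right) + 585\right) 33 = \left(11 + 585\right) 33 = 596 \cdot 33 = 19668$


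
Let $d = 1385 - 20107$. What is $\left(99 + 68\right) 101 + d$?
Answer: $-1855$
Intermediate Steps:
$d = -18722$ ($d = 1385 - 20107 = -18722$)
$\left(99 + 68\right) 101 + d = \left(99 + 68\right) 101 - 18722 = 167 \cdot 101 - 18722 = 16867 - 18722 = -1855$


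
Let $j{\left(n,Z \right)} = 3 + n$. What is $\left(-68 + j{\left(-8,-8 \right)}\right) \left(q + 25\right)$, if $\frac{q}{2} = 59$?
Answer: $-10439$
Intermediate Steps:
$q = 118$ ($q = 2 \cdot 59 = 118$)
$\left(-68 + j{\left(-8,-8 \right)}\right) \left(q + 25\right) = \left(-68 + \left(3 - 8\right)\right) \left(118 + 25\right) = \left(-68 - 5\right) 143 = \left(-73\right) 143 = -10439$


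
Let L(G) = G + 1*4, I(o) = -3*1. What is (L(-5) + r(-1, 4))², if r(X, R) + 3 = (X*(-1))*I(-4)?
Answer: 49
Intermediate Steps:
I(o) = -3
L(G) = 4 + G (L(G) = G + 4 = 4 + G)
r(X, R) = -3 + 3*X (r(X, R) = -3 + (X*(-1))*(-3) = -3 - X*(-3) = -3 + 3*X)
(L(-5) + r(-1, 4))² = ((4 - 5) + (-3 + 3*(-1)))² = (-1 + (-3 - 3))² = (-1 - 6)² = (-7)² = 49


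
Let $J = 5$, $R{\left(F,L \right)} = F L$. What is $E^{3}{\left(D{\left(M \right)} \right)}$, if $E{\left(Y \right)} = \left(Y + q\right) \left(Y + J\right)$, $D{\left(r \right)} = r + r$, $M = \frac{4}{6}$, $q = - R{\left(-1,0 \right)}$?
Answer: $\frac{438976}{729} \approx 602.16$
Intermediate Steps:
$q = 0$ ($q = - \left(-1\right) 0 = \left(-1\right) 0 = 0$)
$M = \frac{2}{3}$ ($M = 4 \cdot \frac{1}{6} = \frac{2}{3} \approx 0.66667$)
$D{\left(r \right)} = 2 r$
$E{\left(Y \right)} = Y \left(5 + Y\right)$ ($E{\left(Y \right)} = \left(Y + 0\right) \left(Y + 5\right) = Y \left(5 + Y\right)$)
$E^{3}{\left(D{\left(M \right)} \right)} = \left(2 \cdot \frac{2}{3} \left(5 + 2 \cdot \frac{2}{3}\right)\right)^{3} = \left(\frac{4 \left(5 + \frac{4}{3}\right)}{3}\right)^{3} = \left(\frac{4}{3} \cdot \frac{19}{3}\right)^{3} = \left(\frac{76}{9}\right)^{3} = \frac{438976}{729}$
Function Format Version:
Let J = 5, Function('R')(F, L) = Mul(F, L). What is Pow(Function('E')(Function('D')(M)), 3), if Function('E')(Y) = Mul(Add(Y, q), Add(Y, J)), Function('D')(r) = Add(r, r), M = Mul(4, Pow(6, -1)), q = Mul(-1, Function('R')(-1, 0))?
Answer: Rational(438976, 729) ≈ 602.16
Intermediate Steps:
q = 0 (q = Mul(-1, Mul(-1, 0)) = Mul(-1, 0) = 0)
M = Rational(2, 3) (M = Mul(4, Rational(1, 6)) = Rational(2, 3) ≈ 0.66667)
Function('D')(r) = Mul(2, r)
Function('E')(Y) = Mul(Y, Add(5, Y)) (Function('E')(Y) = Mul(Add(Y, 0), Add(Y, 5)) = Mul(Y, Add(5, Y)))
Pow(Function('E')(Function('D')(M)), 3) = Pow(Mul(Mul(2, Rational(2, 3)), Add(5, Mul(2, Rational(2, 3)))), 3) = Pow(Mul(Rational(4, 3), Add(5, Rational(4, 3))), 3) = Pow(Mul(Rational(4, 3), Rational(19, 3)), 3) = Pow(Rational(76, 9), 3) = Rational(438976, 729)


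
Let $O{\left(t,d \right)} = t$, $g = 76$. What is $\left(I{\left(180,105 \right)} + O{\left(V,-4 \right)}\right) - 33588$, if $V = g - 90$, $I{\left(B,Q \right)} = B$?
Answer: $-33422$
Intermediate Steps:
$V = -14$ ($V = 76 - 90 = -14$)
$\left(I{\left(180,105 \right)} + O{\left(V,-4 \right)}\right) - 33588 = \left(180 - 14\right) - 33588 = 166 - 33588 = -33422$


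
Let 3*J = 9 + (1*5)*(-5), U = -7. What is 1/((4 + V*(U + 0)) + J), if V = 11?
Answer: -3/235 ≈ -0.012766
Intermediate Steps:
J = -16/3 (J = (9 + (1*5)*(-5))/3 = (9 + 5*(-5))/3 = (9 - 25)/3 = (1/3)*(-16) = -16/3 ≈ -5.3333)
1/((4 + V*(U + 0)) + J) = 1/((4 + 11*(-7 + 0)) - 16/3) = 1/((4 + 11*(-7)) - 16/3) = 1/((4 - 77) - 16/3) = 1/(-73 - 16/3) = 1/(-235/3) = -3/235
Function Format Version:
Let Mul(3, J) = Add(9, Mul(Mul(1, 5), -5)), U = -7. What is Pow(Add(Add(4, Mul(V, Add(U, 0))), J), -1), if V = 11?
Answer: Rational(-3, 235) ≈ -0.012766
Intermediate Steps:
J = Rational(-16, 3) (J = Mul(Rational(1, 3), Add(9, Mul(Mul(1, 5), -5))) = Mul(Rational(1, 3), Add(9, Mul(5, -5))) = Mul(Rational(1, 3), Add(9, -25)) = Mul(Rational(1, 3), -16) = Rational(-16, 3) ≈ -5.3333)
Pow(Add(Add(4, Mul(V, Add(U, 0))), J), -1) = Pow(Add(Add(4, Mul(11, Add(-7, 0))), Rational(-16, 3)), -1) = Pow(Add(Add(4, Mul(11, -7)), Rational(-16, 3)), -1) = Pow(Add(Add(4, -77), Rational(-16, 3)), -1) = Pow(Add(-73, Rational(-16, 3)), -1) = Pow(Rational(-235, 3), -1) = Rational(-3, 235)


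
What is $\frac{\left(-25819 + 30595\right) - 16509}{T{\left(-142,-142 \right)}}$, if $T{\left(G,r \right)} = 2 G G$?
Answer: $- \frac{11733}{40328} \approx -0.29094$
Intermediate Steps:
$T{\left(G,r \right)} = 2 G^{2}$
$\frac{\left(-25819 + 30595\right) - 16509}{T{\left(-142,-142 \right)}} = \frac{\left(-25819 + 30595\right) - 16509}{2 \left(-142\right)^{2}} = \frac{4776 - 16509}{2 \cdot 20164} = - \frac{11733}{40328}$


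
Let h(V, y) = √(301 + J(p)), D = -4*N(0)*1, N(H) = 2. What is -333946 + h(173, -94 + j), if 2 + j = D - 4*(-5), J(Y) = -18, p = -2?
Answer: -333946 + √283 ≈ -3.3393e+5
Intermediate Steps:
D = -8 (D = -4*2*1 = -8*1 = -8)
j = 10 (j = -2 + (-8 - 4*(-5)) = -2 + (-8 + 20) = -2 + 12 = 10)
h(V, y) = √283 (h(V, y) = √(301 - 18) = √283)
-333946 + h(173, -94 + j) = -333946 + √283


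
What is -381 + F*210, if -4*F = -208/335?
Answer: -23343/67 ≈ -348.40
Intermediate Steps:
F = 52/335 (F = -(-52)/335 = -1/4*(-208/335) = 52/335 ≈ 0.15522)
-381 + F*210 = -381 + (52/335)*210 = -381 + 2184/67 = -23343/67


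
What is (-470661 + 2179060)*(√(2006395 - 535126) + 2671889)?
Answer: 4564652495711 + 1708399*√1471269 ≈ 4.5667e+12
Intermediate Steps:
(-470661 + 2179060)*(√(2006395 - 535126) + 2671889) = 1708399*(√1471269 + 2671889) = 1708399*(2671889 + √1471269) = 4564652495711 + 1708399*√1471269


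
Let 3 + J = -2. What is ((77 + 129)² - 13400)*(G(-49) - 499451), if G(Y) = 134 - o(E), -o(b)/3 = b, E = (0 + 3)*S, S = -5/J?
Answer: -14497907088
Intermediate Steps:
J = -5 (J = -3 - 2 = -5)
S = 1 (S = -5/(-5) = -5*(-⅕) = 1)
E = 3 (E = (0 + 3)*1 = 3*1 = 3)
o(b) = -3*b
G(Y) = 143 (G(Y) = 134 - (-3)*3 = 134 - 1*(-9) = 134 + 9 = 143)
((77 + 129)² - 13400)*(G(-49) - 499451) = ((77 + 129)² - 13400)*(143 - 499451) = (206² - 13400)*(-499308) = (42436 - 13400)*(-499308) = 29036*(-499308) = -14497907088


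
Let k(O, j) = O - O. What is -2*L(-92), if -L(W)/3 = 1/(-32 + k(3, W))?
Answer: -3/16 ≈ -0.18750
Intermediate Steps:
k(O, j) = 0
L(W) = 3/32 (L(W) = -3/(-32 + 0) = -3/(-32) = -3*(-1/32) = 3/32)
-2*L(-92) = -2*3/32 = -3/16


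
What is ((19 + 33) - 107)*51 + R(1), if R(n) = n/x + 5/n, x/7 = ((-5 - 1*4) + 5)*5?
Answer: -392001/140 ≈ -2800.0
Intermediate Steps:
x = -140 (x = 7*(((-5 - 1*4) + 5)*5) = 7*(((-5 - 4) + 5)*5) = 7*((-9 + 5)*5) = 7*(-4*5) = 7*(-20) = -140)
R(n) = 5/n - n/140 (R(n) = n/(-140) + 5/n = n*(-1/140) + 5/n = -n/140 + 5/n = 5/n - n/140)
((19 + 33) - 107)*51 + R(1) = ((19 + 33) - 107)*51 + (5/1 - 1/140*1) = (52 - 107)*51 + (5*1 - 1/140) = -55*51 + (5 - 1/140) = -2805 + 699/140 = -392001/140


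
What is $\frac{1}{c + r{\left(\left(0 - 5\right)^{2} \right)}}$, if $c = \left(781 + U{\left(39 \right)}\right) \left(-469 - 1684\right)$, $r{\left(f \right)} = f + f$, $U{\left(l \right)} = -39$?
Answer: $- \frac{1}{1597476} \approx -6.2599 \cdot 10^{-7}$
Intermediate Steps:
$r{\left(f \right)} = 2 f$
$c = -1597526$ ($c = \left(781 - 39\right) \left(-469 - 1684\right) = 742 \left(-2153\right) = -1597526$)
$\frac{1}{c + r{\left(\left(0 - 5\right)^{2} \right)}} = \frac{1}{-1597526 + 2 \left(0 - 5\right)^{2}} = \frac{1}{-1597526 + 2 \left(-5\right)^{2}} = \frac{1}{-1597526 + 2 \cdot 25} = \frac{1}{-1597526 + 50} = \frac{1}{-1597476} = - \frac{1}{1597476}$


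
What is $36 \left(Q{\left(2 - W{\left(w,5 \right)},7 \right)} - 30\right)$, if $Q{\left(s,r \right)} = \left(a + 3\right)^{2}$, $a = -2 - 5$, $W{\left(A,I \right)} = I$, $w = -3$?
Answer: $-504$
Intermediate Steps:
$a = -7$ ($a = -2 - 5 = -7$)
$Q{\left(s,r \right)} = 16$ ($Q{\left(s,r \right)} = \left(-7 + 3\right)^{2} = \left(-4\right)^{2} = 16$)
$36 \left(Q{\left(2 - W{\left(w,5 \right)},7 \right)} - 30\right) = 36 \left(16 - 30\right) = 36 \left(-14\right) = -504$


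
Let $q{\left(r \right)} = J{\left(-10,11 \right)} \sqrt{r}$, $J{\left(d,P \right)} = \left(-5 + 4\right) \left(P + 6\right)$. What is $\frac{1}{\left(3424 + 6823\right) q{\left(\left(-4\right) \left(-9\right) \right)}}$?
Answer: $- \frac{1}{1045194} \approx -9.5676 \cdot 10^{-7}$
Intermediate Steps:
$J{\left(d,P \right)} = -6 - P$ ($J{\left(d,P \right)} = - (6 + P) = -6 - P$)
$q{\left(r \right)} = - 17 \sqrt{r}$ ($q{\left(r \right)} = \left(-6 - 11\right) \sqrt{r} = - 17 \sqrt{r}$)
$\frac{1}{\left(3424 + 6823\right) q{\left(\left(-4\right) \left(-9\right) \right)}} = \frac{1}{\left(3424 + 6823\right) \left(- 17 \sqrt{\left(-4\right) \left(-9\right)}\right)} = \frac{1}{10247 \left(- 17 \sqrt{36}\right)} = \frac{1}{10247 \left(\left(-17\right) 6\right)} = \frac{1}{10247 \left(-102\right)} = \frac{1}{10247} \left(- \frac{1}{102}\right) = - \frac{1}{1045194}$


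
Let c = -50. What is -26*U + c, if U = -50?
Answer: 1250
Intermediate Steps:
-26*U + c = -26*(-50) - 50 = 1300 - 50 = 1250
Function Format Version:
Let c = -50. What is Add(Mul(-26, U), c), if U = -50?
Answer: 1250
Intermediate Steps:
Add(Mul(-26, U), c) = Add(Mul(-26, -50), -50) = Add(1300, -50) = 1250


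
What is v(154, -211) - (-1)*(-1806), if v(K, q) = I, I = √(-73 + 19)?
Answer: -1806 + 3*I*√6 ≈ -1806.0 + 7.3485*I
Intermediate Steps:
I = 3*I*√6 (I = √(-54) = 3*I*√6 ≈ 7.3485*I)
v(K, q) = 3*I*√6
v(154, -211) - (-1)*(-1806) = 3*I*√6 - (-1)*(-1806) = 3*I*√6 - 1*1806 = 3*I*√6 - 1806 = -1806 + 3*I*√6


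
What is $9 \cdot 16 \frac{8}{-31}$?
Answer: $- \frac{1152}{31} \approx -37.161$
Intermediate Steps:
$9 \cdot 16 \frac{8}{-31} = 144 \cdot 8 \left(- \frac{1}{31}\right) = 144 \left(- \frac{8}{31}\right) = - \frac{1152}{31}$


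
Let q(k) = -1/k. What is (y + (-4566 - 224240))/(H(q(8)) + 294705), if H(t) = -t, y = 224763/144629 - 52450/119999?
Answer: -31767883834822712/40917650239419811 ≈ -0.77639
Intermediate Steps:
y = 19385544187/17355335371 (y = 224763*(1/144629) - 52450*1/119999 = 224763/144629 - 52450/119999 = 19385544187/17355335371 ≈ 1.1170)
(y + (-4566 - 224240))/(H(q(8)) + 294705) = (19385544187/17355335371 + (-4566 - 224240))/(-(-1)/8 + 294705) = (19385544187/17355335371 - 228806)/(-(-1)/8 + 294705) = -3970985479352839/(17355335371*(-1*(-⅛) + 294705)) = -3970985479352839/(17355335371*(⅛ + 294705)) = -3970985479352839/(17355335371*2357641/8) = -3970985479352839/17355335371*8/2357641 = -31767883834822712/40917650239419811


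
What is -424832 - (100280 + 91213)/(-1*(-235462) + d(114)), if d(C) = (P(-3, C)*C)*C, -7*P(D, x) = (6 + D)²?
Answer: -650533837091/1531270 ≈ -4.2483e+5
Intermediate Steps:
P(D, x) = -(6 + D)²/7
d(C) = -9*C²/7 (d(C) = ((-(6 - 3)²/7)*C)*C = ((-⅐*3²)*C)*C = ((-⅐*9)*C)*C = (-9*C/7)*C = -9*C²/7)
-424832 - (100280 + 91213)/(-1*(-235462) + d(114)) = -424832 - (100280 + 91213)/(-1*(-235462) - 9/7*114²) = -424832 - 191493/(235462 - 9/7*12996) = -424832 - 191493/(235462 - 116964/7) = -424832 - 191493/1531270/7 = -424832 - 191493*7/1531270 = -424832 - 1*1340451/1531270 = -424832 - 1340451/1531270 = -650533837091/1531270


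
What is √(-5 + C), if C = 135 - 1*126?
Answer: 2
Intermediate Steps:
C = 9 (C = 135 - 126 = 9)
√(-5 + C) = √(-5 + 9) = √4 = 2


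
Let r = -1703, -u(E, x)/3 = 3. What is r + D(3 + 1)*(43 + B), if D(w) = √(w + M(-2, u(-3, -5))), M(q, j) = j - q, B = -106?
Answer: -1703 - 63*I*√3 ≈ -1703.0 - 109.12*I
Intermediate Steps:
u(E, x) = -9 (u(E, x) = -3*3 = -9)
D(w) = √(-7 + w) (D(w) = √(w + (-9 - 1*(-2))) = √(w + (-9 + 2)) = √(w - 7) = √(-7 + w))
r + D(3 + 1)*(43 + B) = -1703 + √(-7 + (3 + 1))*(43 - 106) = -1703 + √(-7 + 4)*(-63) = -1703 + √(-3)*(-63) = -1703 + (I*√3)*(-63) = -1703 - 63*I*√3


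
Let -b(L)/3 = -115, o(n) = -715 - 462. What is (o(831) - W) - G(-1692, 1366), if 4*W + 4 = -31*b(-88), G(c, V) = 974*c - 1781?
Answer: 6605147/4 ≈ 1.6513e+6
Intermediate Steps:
o(n) = -1177
b(L) = 345 (b(L) = -3*(-115) = 345)
G(c, V) = -1781 + 974*c
W = -10699/4 (W = -1 + (-31*345)/4 = -1 + (¼)*(-10695) = -1 - 10695/4 = -10699/4 ≈ -2674.8)
(o(831) - W) - G(-1692, 1366) = (-1177 - 1*(-10699/4)) - (-1781 + 974*(-1692)) = (-1177 + 10699/4) - (-1781 - 1648008) = 5991/4 - 1*(-1649789) = 5991/4 + 1649789 = 6605147/4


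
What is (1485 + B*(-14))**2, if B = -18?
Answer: 3017169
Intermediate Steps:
(1485 + B*(-14))**2 = (1485 - 18*(-14))**2 = (1485 + 252)**2 = 1737**2 = 3017169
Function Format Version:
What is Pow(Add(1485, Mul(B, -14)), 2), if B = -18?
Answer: 3017169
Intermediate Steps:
Pow(Add(1485, Mul(B, -14)), 2) = Pow(Add(1485, Mul(-18, -14)), 2) = Pow(Add(1485, 252), 2) = Pow(1737, 2) = 3017169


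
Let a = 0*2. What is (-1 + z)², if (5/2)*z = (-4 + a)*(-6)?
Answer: 1849/25 ≈ 73.960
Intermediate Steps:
a = 0
z = 48/5 (z = 2*((-4 + 0)*(-6))/5 = 2*(-4*(-6))/5 = (⅖)*24 = 48/5 ≈ 9.6000)
(-1 + z)² = (-1 + 48/5)² = (43/5)² = 1849/25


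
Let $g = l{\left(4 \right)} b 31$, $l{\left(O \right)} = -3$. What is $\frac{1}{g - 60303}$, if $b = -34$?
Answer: $- \frac{1}{57141} \approx -1.7501 \cdot 10^{-5}$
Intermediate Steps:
$g = 3162$ ($g = \left(-3\right) \left(-34\right) 31 = 102 \cdot 31 = 3162$)
$\frac{1}{g - 60303} = \frac{1}{3162 - 60303} = \frac{1}{-57141} = - \frac{1}{57141}$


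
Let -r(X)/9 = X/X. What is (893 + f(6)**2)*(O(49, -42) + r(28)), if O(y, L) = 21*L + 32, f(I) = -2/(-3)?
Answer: -6907219/9 ≈ -7.6747e+5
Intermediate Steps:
f(I) = 2/3 (f(I) = -2*(-1/3) = 2/3)
r(X) = -9 (r(X) = -9*X/X = -9*1 = -9)
O(y, L) = 32 + 21*L
(893 + f(6)**2)*(O(49, -42) + r(28)) = (893 + (2/3)**2)*((32 + 21*(-42)) - 9) = (893 + 4/9)*((32 - 882) - 9) = 8041*(-850 - 9)/9 = (8041/9)*(-859) = -6907219/9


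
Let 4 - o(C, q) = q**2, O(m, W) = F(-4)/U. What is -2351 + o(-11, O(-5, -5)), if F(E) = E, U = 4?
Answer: -2348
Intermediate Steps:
O(m, W) = -1 (O(m, W) = -4/4 = -4*1/4 = -1)
o(C, q) = 4 - q**2
-2351 + o(-11, O(-5, -5)) = -2351 + (4 - 1*(-1)**2) = -2351 + (4 - 1*1) = -2351 + (4 - 1) = -2351 + 3 = -2348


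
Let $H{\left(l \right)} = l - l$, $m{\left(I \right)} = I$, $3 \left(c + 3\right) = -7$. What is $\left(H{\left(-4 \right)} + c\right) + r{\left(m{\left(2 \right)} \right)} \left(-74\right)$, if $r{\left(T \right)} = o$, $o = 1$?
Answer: $- \frac{238}{3} \approx -79.333$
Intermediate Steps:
$c = - \frac{16}{3}$ ($c = -3 + \frac{1}{3} \left(-7\right) = -3 - \frac{7}{3} = - \frac{16}{3} \approx -5.3333$)
$H{\left(l \right)} = 0$
$r{\left(T \right)} = 1$
$\left(H{\left(-4 \right)} + c\right) + r{\left(m{\left(2 \right)} \right)} \left(-74\right) = \left(0 - \frac{16}{3}\right) + 1 \left(-74\right) = - \frac{16}{3} - 74 = - \frac{238}{3}$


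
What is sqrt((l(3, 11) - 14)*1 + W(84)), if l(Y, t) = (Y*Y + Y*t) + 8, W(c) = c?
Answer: 2*sqrt(30) ≈ 10.954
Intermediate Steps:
l(Y, t) = 8 + Y**2 + Y*t (l(Y, t) = (Y**2 + Y*t) + 8 = 8 + Y**2 + Y*t)
sqrt((l(3, 11) - 14)*1 + W(84)) = sqrt(((8 + 3**2 + 3*11) - 14)*1 + 84) = sqrt(((8 + 9 + 33) - 14)*1 + 84) = sqrt((50 - 14)*1 + 84) = sqrt(36*1 + 84) = sqrt(36 + 84) = sqrt(120) = 2*sqrt(30)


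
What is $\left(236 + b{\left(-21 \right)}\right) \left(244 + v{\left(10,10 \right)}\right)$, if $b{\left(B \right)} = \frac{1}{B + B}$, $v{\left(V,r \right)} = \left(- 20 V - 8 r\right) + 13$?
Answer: $- \frac{227953}{42} \approx -5427.5$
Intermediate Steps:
$v{\left(V,r \right)} = 13 - 20 V - 8 r$
$b{\left(B \right)} = \frac{1}{2 B}$
$\left(236 + b{\left(-21 \right)}\right) \left(244 + v{\left(10,10 \right)}\right) = \left(236 + \frac{1}{2 \left(-21\right)}\right) \left(244 - 267\right) = \left(236 + \frac{1}{2} \left(- \frac{1}{21}\right)\right) \left(244 - 267\right) = \left(236 - \frac{1}{42}\right) \left(244 - 267\right) = \frac{9911}{42} \left(-23\right) = - \frac{227953}{42}$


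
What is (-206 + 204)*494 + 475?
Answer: -513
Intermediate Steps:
(-206 + 204)*494 + 475 = -2*494 + 475 = -988 + 475 = -513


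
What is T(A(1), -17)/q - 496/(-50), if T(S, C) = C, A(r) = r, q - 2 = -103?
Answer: 25473/2525 ≈ 10.088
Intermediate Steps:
q = -101 (q = 2 - 103 = -101)
T(A(1), -17)/q - 496/(-50) = -17/(-101) - 496/(-50) = -17*(-1/101) - 496*(-1/50) = 17/101 + 248/25 = 25473/2525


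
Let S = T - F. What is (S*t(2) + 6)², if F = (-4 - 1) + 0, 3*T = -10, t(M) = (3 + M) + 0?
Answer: 1849/9 ≈ 205.44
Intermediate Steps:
t(M) = 3 + M
T = -10/3 (T = (⅓)*(-10) = -10/3 ≈ -3.3333)
F = -5 (F = -5 + 0 = -5)
S = 5/3 (S = -10/3 - 1*(-5) = -10/3 + 5 = 5/3 ≈ 1.6667)
(S*t(2) + 6)² = (5*(3 + 2)/3 + 6)² = ((5/3)*5 + 6)² = (25/3 + 6)² = (43/3)² = 1849/9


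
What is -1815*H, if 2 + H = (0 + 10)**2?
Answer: -177870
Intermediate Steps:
H = 98 (H = -2 + (0 + 10)**2 = -2 + 10**2 = -2 + 100 = 98)
-1815*H = -1815*98 = -177870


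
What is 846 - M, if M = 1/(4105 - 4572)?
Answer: 395083/467 ≈ 846.00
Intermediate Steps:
M = -1/467 (M = 1/(-467) = -1/467 ≈ -0.0021413)
846 - M = 846 - 1*(-1/467) = 846 + 1/467 = 395083/467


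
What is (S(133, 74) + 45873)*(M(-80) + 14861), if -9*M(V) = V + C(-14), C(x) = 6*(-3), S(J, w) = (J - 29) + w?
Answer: 6163788197/9 ≈ 6.8487e+8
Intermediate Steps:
S(J, w) = -29 + J + w (S(J, w) = (-29 + J) + w = -29 + J + w)
C(x) = -18
M(V) = 2 - V/9 (M(V) = -(V - 18)/9 = -(-18 + V)/9 = 2 - V/9)
(S(133, 74) + 45873)*(M(-80) + 14861) = ((-29 + 133 + 74) + 45873)*((2 - ⅑*(-80)) + 14861) = (178 + 45873)*((2 + 80/9) + 14861) = 46051*(98/9 + 14861) = 46051*(133847/9) = 6163788197/9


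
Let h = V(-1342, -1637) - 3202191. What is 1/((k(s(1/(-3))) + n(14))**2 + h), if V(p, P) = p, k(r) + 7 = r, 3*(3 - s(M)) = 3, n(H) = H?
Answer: -1/3203452 ≈ -3.1216e-7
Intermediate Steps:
s(M) = 2 (s(M) = 3 - 1/3*3 = 3 - 1 = 2)
k(r) = -7 + r
h = -3203533 (h = -1342 - 3202191 = -3203533)
1/((k(s(1/(-3))) + n(14))**2 + h) = 1/(((-7 + 2) + 14)**2 - 3203533) = 1/((-5 + 14)**2 - 3203533) = 1/(9**2 - 3203533) = 1/(81 - 3203533) = 1/(-3203452) = -1/3203452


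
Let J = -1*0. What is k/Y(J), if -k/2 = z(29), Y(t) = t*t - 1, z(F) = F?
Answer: 58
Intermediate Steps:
J = 0
Y(t) = -1 + t² (Y(t) = t² - 1 = -1 + t²)
k = -58 (k = -2*29 = -58)
k/Y(J) = -58/(-1 + 0²) = -58/(-1 + 0) = -58/(-1) = -58*(-1) = 58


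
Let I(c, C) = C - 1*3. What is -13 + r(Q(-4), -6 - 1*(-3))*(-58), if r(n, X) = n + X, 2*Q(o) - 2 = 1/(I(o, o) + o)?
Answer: 1162/11 ≈ 105.64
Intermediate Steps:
I(c, C) = -3 + C (I(c, C) = C - 3 = -3 + C)
Q(o) = 1 + 1/(2*(-3 + 2*o)) (Q(o) = 1 + 1/(2*((-3 + o) + o)) = 1 + 1/(2*(-3 + 2*o)))
r(n, X) = X + n
-13 + r(Q(-4), -6 - 1*(-3))*(-58) = -13 + ((-6 - 1*(-3)) + (-5 + 4*(-4))/(2*(-3 + 2*(-4))))*(-58) = -13 + ((-6 + 3) + (-5 - 16)/(2*(-3 - 8)))*(-58) = -13 + (-3 + (½)*(-21)/(-11))*(-58) = -13 + (-3 + (½)*(-1/11)*(-21))*(-58) = -13 + (-3 + 21/22)*(-58) = -13 - 45/22*(-58) = -13 + 1305/11 = 1162/11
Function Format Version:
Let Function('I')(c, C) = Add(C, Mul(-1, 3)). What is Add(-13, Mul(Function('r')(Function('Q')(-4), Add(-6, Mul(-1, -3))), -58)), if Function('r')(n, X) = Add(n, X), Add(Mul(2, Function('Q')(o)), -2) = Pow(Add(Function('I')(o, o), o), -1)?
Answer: Rational(1162, 11) ≈ 105.64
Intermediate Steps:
Function('I')(c, C) = Add(-3, C) (Function('I')(c, C) = Add(C, -3) = Add(-3, C))
Function('Q')(o) = Add(1, Mul(Rational(1, 2), Pow(Add(-3, Mul(2, o)), -1))) (Function('Q')(o) = Add(1, Mul(Rational(1, 2), Pow(Add(Add(-3, o), o), -1))) = Add(1, Mul(Rational(1, 2), Pow(Add(-3, Mul(2, o)), -1))))
Function('r')(n, X) = Add(X, n)
Add(-13, Mul(Function('r')(Function('Q')(-4), Add(-6, Mul(-1, -3))), -58)) = Add(-13, Mul(Add(Add(-6, Mul(-1, -3)), Mul(Rational(1, 2), Pow(Add(-3, Mul(2, -4)), -1), Add(-5, Mul(4, -4)))), -58)) = Add(-13, Mul(Add(Add(-6, 3), Mul(Rational(1, 2), Pow(Add(-3, -8), -1), Add(-5, -16))), -58)) = Add(-13, Mul(Add(-3, Mul(Rational(1, 2), Pow(-11, -1), -21)), -58)) = Add(-13, Mul(Add(-3, Mul(Rational(1, 2), Rational(-1, 11), -21)), -58)) = Add(-13, Mul(Add(-3, Rational(21, 22)), -58)) = Add(-13, Mul(Rational(-45, 22), -58)) = Add(-13, Rational(1305, 11)) = Rational(1162, 11)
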